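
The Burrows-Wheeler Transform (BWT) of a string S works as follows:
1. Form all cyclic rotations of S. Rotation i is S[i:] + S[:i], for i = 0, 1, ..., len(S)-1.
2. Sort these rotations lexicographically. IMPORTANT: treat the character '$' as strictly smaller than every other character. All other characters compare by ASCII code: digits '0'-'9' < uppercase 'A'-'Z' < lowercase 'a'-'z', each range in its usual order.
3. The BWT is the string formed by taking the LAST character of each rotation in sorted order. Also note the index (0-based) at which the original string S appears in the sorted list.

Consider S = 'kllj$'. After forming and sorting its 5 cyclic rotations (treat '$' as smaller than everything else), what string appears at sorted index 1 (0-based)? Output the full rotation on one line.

All 5 rotations (rotation i = S[i:]+S[:i]):
  rot[0] = kllj$
  rot[1] = llj$k
  rot[2] = lj$kl
  rot[3] = j$kll
  rot[4] = $kllj
Sorted (with $ < everything):
  sorted[0] = $kllj
  sorted[1] = j$kll
  sorted[2] = kllj$
  sorted[3] = lj$kl
  sorted[4] = llj$k
sorted[1] = j$kll

Answer: j$kll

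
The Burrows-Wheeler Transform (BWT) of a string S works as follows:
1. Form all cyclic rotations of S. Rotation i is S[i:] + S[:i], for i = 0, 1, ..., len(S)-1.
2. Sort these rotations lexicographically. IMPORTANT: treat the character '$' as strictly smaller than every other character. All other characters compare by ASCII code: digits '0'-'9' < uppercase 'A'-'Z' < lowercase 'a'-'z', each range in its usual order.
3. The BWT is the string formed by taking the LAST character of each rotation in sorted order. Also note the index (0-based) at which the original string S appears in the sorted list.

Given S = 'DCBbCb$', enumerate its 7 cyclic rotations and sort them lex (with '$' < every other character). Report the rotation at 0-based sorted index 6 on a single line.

All 7 rotations (rotation i = S[i:]+S[:i]):
  rot[0] = DCBbCb$
  rot[1] = CBbCb$D
  rot[2] = BbCb$DC
  rot[3] = bCb$DCB
  rot[4] = Cb$DCBb
  rot[5] = b$DCBbC
  rot[6] = $DCBbCb
Sorted (with $ < everything):
  sorted[0] = $DCBbCb
  sorted[1] = BbCb$DC
  sorted[2] = CBbCb$D
  sorted[3] = Cb$DCBb
  sorted[4] = DCBbCb$
  sorted[5] = b$DCBbC
  sorted[6] = bCb$DCB
sorted[6] = bCb$DCB

Answer: bCb$DCB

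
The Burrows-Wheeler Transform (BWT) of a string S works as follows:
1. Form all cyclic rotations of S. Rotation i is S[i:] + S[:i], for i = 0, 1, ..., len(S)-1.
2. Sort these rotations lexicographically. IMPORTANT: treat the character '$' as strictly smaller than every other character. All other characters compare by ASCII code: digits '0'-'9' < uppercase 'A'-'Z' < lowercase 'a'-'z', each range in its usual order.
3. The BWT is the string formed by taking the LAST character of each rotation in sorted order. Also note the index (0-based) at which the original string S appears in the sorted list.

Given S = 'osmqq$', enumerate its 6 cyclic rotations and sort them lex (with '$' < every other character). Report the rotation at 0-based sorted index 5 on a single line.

Answer: smqq$o

Derivation:
All 6 rotations (rotation i = S[i:]+S[:i]):
  rot[0] = osmqq$
  rot[1] = smqq$o
  rot[2] = mqq$os
  rot[3] = qq$osm
  rot[4] = q$osmq
  rot[5] = $osmqq
Sorted (with $ < everything):
  sorted[0] = $osmqq
  sorted[1] = mqq$os
  sorted[2] = osmqq$
  sorted[3] = q$osmq
  sorted[4] = qq$osm
  sorted[5] = smqq$o
sorted[5] = smqq$o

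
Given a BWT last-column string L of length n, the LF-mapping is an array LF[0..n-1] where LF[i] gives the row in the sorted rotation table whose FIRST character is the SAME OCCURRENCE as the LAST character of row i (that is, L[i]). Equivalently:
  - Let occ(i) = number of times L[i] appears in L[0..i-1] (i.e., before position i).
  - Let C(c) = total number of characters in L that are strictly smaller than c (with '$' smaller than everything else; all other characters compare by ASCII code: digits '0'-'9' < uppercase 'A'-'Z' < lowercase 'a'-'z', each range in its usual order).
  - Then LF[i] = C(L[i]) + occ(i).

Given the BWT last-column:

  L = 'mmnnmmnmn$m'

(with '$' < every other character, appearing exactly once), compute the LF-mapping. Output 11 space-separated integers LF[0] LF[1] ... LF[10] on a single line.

Answer: 1 2 7 8 3 4 9 5 10 0 6

Derivation:
Char counts: '$':1, 'm':6, 'n':4
C (first-col start): C('$')=0, C('m')=1, C('n')=7
L[0]='m': occ=0, LF[0]=C('m')+0=1+0=1
L[1]='m': occ=1, LF[1]=C('m')+1=1+1=2
L[2]='n': occ=0, LF[2]=C('n')+0=7+0=7
L[3]='n': occ=1, LF[3]=C('n')+1=7+1=8
L[4]='m': occ=2, LF[4]=C('m')+2=1+2=3
L[5]='m': occ=3, LF[5]=C('m')+3=1+3=4
L[6]='n': occ=2, LF[6]=C('n')+2=7+2=9
L[7]='m': occ=4, LF[7]=C('m')+4=1+4=5
L[8]='n': occ=3, LF[8]=C('n')+3=7+3=10
L[9]='$': occ=0, LF[9]=C('$')+0=0+0=0
L[10]='m': occ=5, LF[10]=C('m')+5=1+5=6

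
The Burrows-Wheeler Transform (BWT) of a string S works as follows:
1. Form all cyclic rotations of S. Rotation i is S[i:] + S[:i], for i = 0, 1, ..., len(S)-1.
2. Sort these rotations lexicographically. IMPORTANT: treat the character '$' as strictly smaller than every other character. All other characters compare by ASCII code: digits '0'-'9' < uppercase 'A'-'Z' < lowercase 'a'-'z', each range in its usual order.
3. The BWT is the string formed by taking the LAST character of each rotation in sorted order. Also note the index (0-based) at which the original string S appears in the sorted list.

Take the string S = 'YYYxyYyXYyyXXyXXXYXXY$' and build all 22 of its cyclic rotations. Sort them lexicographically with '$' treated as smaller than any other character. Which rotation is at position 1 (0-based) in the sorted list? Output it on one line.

Answer: XXXYXXY$YYYxyYyXYyyXXy

Derivation:
All 22 rotations (rotation i = S[i:]+S[:i]):
  rot[0] = YYYxyYyXYyyXXyXXXYXXY$
  rot[1] = YYxyYyXYyyXXyXXXYXXY$Y
  rot[2] = YxyYyXYyyXXyXXXYXXY$YY
  rot[3] = xyYyXYyyXXyXXXYXXY$YYY
  rot[4] = yYyXYyyXXyXXXYXXY$YYYx
  rot[5] = YyXYyyXXyXXXYXXY$YYYxy
  rot[6] = yXYyyXXyXXXYXXY$YYYxyY
  rot[7] = XYyyXXyXXXYXXY$YYYxyYy
  rot[8] = YyyXXyXXXYXXY$YYYxyYyX
  rot[9] = yyXXyXXXYXXY$YYYxyYyXY
  rot[10] = yXXyXXXYXXY$YYYxyYyXYy
  rot[11] = XXyXXXYXXY$YYYxyYyXYyy
  rot[12] = XyXXXYXXY$YYYxyYyXYyyX
  rot[13] = yXXXYXXY$YYYxyYyXYyyXX
  rot[14] = XXXYXXY$YYYxyYyXYyyXXy
  rot[15] = XXYXXY$YYYxyYyXYyyXXyX
  rot[16] = XYXXY$YYYxyYyXYyyXXyXX
  rot[17] = YXXY$YYYxyYyXYyyXXyXXX
  rot[18] = XXY$YYYxyYyXYyyXXyXXXY
  rot[19] = XY$YYYxyYyXYyyXXyXXXYX
  rot[20] = Y$YYYxyYyXYyyXXyXXXYXX
  rot[21] = $YYYxyYyXYyyXXyXXXYXXY
Sorted (with $ < everything):
  sorted[0] = $YYYxyYyXYyyXXyXXXYXXY
  sorted[1] = XXXYXXY$YYYxyYyXYyyXXy
  sorted[2] = XXY$YYYxyYyXYyyXXyXXXY
  sorted[3] = XXYXXY$YYYxyYyXYyyXXyX
  sorted[4] = XXyXXXYXXY$YYYxyYyXYyy
  sorted[5] = XY$YYYxyYyXYyyXXyXXXYX
  sorted[6] = XYXXY$YYYxyYyXYyyXXyXX
  sorted[7] = XYyyXXyXXXYXXY$YYYxyYy
  sorted[8] = XyXXXYXXY$YYYxyYyXYyyX
  sorted[9] = Y$YYYxyYyXYyyXXyXXXYXX
  sorted[10] = YXXY$YYYxyYyXYyyXXyXXX
  sorted[11] = YYYxyYyXYyyXXyXXXYXXY$
  sorted[12] = YYxyYyXYyyXXyXXXYXXY$Y
  sorted[13] = YxyYyXYyyXXyXXXYXXY$YY
  sorted[14] = YyXYyyXXyXXXYXXY$YYYxy
  sorted[15] = YyyXXyXXXYXXY$YYYxyYyX
  sorted[16] = xyYyXYyyXXyXXXYXXY$YYY
  sorted[17] = yXXXYXXY$YYYxyYyXYyyXX
  sorted[18] = yXXyXXXYXXY$YYYxyYyXYy
  sorted[19] = yXYyyXXyXXXYXXY$YYYxyY
  sorted[20] = yYyXYyyXXyXXXYXXY$YYYx
  sorted[21] = yyXXyXXXYXXY$YYYxyYyXY
sorted[1] = XXXYXXY$YYYxyYyXYyyXXy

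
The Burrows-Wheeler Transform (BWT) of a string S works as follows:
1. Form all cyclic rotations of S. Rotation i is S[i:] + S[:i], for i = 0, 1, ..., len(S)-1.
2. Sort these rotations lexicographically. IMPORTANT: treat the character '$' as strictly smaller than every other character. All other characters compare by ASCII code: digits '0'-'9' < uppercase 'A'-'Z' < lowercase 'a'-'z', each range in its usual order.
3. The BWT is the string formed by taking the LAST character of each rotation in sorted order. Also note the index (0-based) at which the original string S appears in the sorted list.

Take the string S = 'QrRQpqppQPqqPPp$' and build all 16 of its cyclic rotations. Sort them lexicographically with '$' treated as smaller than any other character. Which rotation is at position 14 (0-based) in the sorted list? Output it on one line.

All 16 rotations (rotation i = S[i:]+S[:i]):
  rot[0] = QrRQpqppQPqqPPp$
  rot[1] = rRQpqppQPqqPPp$Q
  rot[2] = RQpqppQPqqPPp$Qr
  rot[3] = QpqppQPqqPPp$QrR
  rot[4] = pqppQPqqPPp$QrRQ
  rot[5] = qppQPqqPPp$QrRQp
  rot[6] = ppQPqqPPp$QrRQpq
  rot[7] = pQPqqPPp$QrRQpqp
  rot[8] = QPqqPPp$QrRQpqpp
  rot[9] = PqqPPp$QrRQpqppQ
  rot[10] = qqPPp$QrRQpqppQP
  rot[11] = qPPp$QrRQpqppQPq
  rot[12] = PPp$QrRQpqppQPqq
  rot[13] = Pp$QrRQpqppQPqqP
  rot[14] = p$QrRQpqppQPqqPP
  rot[15] = $QrRQpqppQPqqPPp
Sorted (with $ < everything):
  sorted[0] = $QrRQpqppQPqqPPp
  sorted[1] = PPp$QrRQpqppQPqq
  sorted[2] = Pp$QrRQpqppQPqqP
  sorted[3] = PqqPPp$QrRQpqppQ
  sorted[4] = QPqqPPp$QrRQpqpp
  sorted[5] = QpqppQPqqPPp$QrR
  sorted[6] = QrRQpqppQPqqPPp$
  sorted[7] = RQpqppQPqqPPp$Qr
  sorted[8] = p$QrRQpqppQPqqPP
  sorted[9] = pQPqqPPp$QrRQpqp
  sorted[10] = ppQPqqPPp$QrRQpq
  sorted[11] = pqppQPqqPPp$QrRQ
  sorted[12] = qPPp$QrRQpqppQPq
  sorted[13] = qppQPqqPPp$QrRQp
  sorted[14] = qqPPp$QrRQpqppQP
  sorted[15] = rRQpqppQPqqPPp$Q
sorted[14] = qqPPp$QrRQpqppQP

Answer: qqPPp$QrRQpqppQP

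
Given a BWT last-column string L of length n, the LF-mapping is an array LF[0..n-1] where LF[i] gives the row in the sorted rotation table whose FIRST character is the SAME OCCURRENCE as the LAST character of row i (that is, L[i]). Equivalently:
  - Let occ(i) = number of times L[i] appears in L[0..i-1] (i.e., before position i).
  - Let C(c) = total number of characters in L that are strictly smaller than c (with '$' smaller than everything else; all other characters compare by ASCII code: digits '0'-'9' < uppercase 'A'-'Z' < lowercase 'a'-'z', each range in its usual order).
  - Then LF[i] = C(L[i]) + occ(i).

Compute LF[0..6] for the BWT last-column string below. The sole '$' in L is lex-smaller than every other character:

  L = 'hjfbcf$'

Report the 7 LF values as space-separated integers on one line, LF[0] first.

Answer: 5 6 3 1 2 4 0

Derivation:
Char counts: '$':1, 'b':1, 'c':1, 'f':2, 'h':1, 'j':1
C (first-col start): C('$')=0, C('b')=1, C('c')=2, C('f')=3, C('h')=5, C('j')=6
L[0]='h': occ=0, LF[0]=C('h')+0=5+0=5
L[1]='j': occ=0, LF[1]=C('j')+0=6+0=6
L[2]='f': occ=0, LF[2]=C('f')+0=3+0=3
L[3]='b': occ=0, LF[3]=C('b')+0=1+0=1
L[4]='c': occ=0, LF[4]=C('c')+0=2+0=2
L[5]='f': occ=1, LF[5]=C('f')+1=3+1=4
L[6]='$': occ=0, LF[6]=C('$')+0=0+0=0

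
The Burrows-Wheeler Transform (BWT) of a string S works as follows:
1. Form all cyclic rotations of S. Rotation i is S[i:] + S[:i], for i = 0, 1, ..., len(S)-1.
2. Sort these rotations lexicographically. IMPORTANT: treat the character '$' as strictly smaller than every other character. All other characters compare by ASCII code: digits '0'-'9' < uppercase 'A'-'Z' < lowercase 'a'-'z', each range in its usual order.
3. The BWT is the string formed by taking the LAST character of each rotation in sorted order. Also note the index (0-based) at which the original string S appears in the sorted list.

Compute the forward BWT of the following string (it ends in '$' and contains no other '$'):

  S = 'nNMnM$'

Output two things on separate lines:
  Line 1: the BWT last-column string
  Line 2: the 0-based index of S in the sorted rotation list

All 6 rotations (rotation i = S[i:]+S[:i]):
  rot[0] = nNMnM$
  rot[1] = NMnM$n
  rot[2] = MnM$nN
  rot[3] = nM$nNM
  rot[4] = M$nNMn
  rot[5] = $nNMnM
Sorted (with $ < everything):
  sorted[0] = $nNMnM  (last char: 'M')
  sorted[1] = M$nNMn  (last char: 'n')
  sorted[2] = MnM$nN  (last char: 'N')
  sorted[3] = NMnM$n  (last char: 'n')
  sorted[4] = nM$nNM  (last char: 'M')
  sorted[5] = nNMnM$  (last char: '$')
Last column: MnNnM$
Original string S is at sorted index 5

Answer: MnNnM$
5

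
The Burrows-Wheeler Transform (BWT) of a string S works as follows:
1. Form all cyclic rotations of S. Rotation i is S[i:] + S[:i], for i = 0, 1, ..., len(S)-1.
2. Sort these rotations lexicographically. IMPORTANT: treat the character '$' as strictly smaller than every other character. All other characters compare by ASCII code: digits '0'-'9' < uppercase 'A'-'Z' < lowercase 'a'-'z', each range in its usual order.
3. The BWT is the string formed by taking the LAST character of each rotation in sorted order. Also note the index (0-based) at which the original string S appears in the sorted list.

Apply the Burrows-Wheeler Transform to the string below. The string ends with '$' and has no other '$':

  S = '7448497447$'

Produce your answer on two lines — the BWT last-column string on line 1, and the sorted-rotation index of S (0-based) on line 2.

All 11 rotations (rotation i = S[i:]+S[:i]):
  rot[0] = 7448497447$
  rot[1] = 448497447$7
  rot[2] = 48497447$74
  rot[3] = 8497447$744
  rot[4] = 497447$7448
  rot[5] = 97447$74484
  rot[6] = 7447$744849
  rot[7] = 447$7448497
  rot[8] = 47$74484974
  rot[9] = 7$744849744
  rot[10] = $7448497447
Sorted (with $ < everything):
  sorted[0] = $7448497447  (last char: '7')
  sorted[1] = 447$7448497  (last char: '7')
  sorted[2] = 448497447$7  (last char: '7')
  sorted[3] = 47$74484974  (last char: '4')
  sorted[4] = 48497447$74  (last char: '4')
  sorted[5] = 497447$7448  (last char: '8')
  sorted[6] = 7$744849744  (last char: '4')
  sorted[7] = 7447$744849  (last char: '9')
  sorted[8] = 7448497447$  (last char: '$')
  sorted[9] = 8497447$744  (last char: '4')
  sorted[10] = 97447$74484  (last char: '4')
Last column: 77744849$44
Original string S is at sorted index 8

Answer: 77744849$44
8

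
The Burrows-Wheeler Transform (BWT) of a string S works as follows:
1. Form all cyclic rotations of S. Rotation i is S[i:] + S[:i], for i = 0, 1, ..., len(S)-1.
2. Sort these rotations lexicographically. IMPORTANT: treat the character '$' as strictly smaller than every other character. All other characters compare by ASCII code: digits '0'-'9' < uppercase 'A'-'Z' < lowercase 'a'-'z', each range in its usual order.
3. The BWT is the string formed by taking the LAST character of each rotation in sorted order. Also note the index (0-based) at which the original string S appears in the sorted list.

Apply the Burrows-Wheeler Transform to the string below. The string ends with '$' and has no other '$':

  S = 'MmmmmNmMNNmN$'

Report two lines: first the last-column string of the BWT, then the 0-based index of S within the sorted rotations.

Answer: Nm$mMmNNNmmmM
2

Derivation:
All 13 rotations (rotation i = S[i:]+S[:i]):
  rot[0] = MmmmmNmMNNmN$
  rot[1] = mmmmNmMNNmN$M
  rot[2] = mmmNmMNNmN$Mm
  rot[3] = mmNmMNNmN$Mmm
  rot[4] = mNmMNNmN$Mmmm
  rot[5] = NmMNNmN$Mmmmm
  rot[6] = mMNNmN$MmmmmN
  rot[7] = MNNmN$MmmmmNm
  rot[8] = NNmN$MmmmmNmM
  rot[9] = NmN$MmmmmNmMN
  rot[10] = mN$MmmmmNmMNN
  rot[11] = N$MmmmmNmMNNm
  rot[12] = $MmmmmNmMNNmN
Sorted (with $ < everything):
  sorted[0] = $MmmmmNmMNNmN  (last char: 'N')
  sorted[1] = MNNmN$MmmmmNm  (last char: 'm')
  sorted[2] = MmmmmNmMNNmN$  (last char: '$')
  sorted[3] = N$MmmmmNmMNNm  (last char: 'm')
  sorted[4] = NNmN$MmmmmNmM  (last char: 'M')
  sorted[5] = NmMNNmN$Mmmmm  (last char: 'm')
  sorted[6] = NmN$MmmmmNmMN  (last char: 'N')
  sorted[7] = mMNNmN$MmmmmN  (last char: 'N')
  sorted[8] = mN$MmmmmNmMNN  (last char: 'N')
  sorted[9] = mNmMNNmN$Mmmm  (last char: 'm')
  sorted[10] = mmNmMNNmN$Mmm  (last char: 'm')
  sorted[11] = mmmNmMNNmN$Mm  (last char: 'm')
  sorted[12] = mmmmNmMNNmN$M  (last char: 'M')
Last column: Nm$mMmNNNmmmM
Original string S is at sorted index 2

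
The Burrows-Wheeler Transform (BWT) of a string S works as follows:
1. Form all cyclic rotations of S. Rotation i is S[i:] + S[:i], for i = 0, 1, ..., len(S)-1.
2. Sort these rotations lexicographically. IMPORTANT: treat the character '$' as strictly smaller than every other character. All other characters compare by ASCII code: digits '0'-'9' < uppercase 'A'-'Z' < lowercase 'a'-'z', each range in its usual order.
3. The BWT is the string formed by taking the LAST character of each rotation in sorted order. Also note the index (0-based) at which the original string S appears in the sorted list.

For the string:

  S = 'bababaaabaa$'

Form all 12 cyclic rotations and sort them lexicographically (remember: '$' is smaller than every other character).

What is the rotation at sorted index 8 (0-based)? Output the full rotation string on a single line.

All 12 rotations (rotation i = S[i:]+S[:i]):
  rot[0] = bababaaabaa$
  rot[1] = ababaaabaa$b
  rot[2] = babaaabaa$ba
  rot[3] = abaaabaa$bab
  rot[4] = baaabaa$baba
  rot[5] = aaabaa$babab
  rot[6] = aabaa$bababa
  rot[7] = abaa$bababaa
  rot[8] = baa$bababaaa
  rot[9] = aa$bababaaab
  rot[10] = a$bababaaaba
  rot[11] = $bababaaabaa
Sorted (with $ < everything):
  sorted[0] = $bababaaabaa
  sorted[1] = a$bababaaaba
  sorted[2] = aa$bababaaab
  sorted[3] = aaabaa$babab
  sorted[4] = aabaa$bababa
  sorted[5] = abaa$bababaa
  sorted[6] = abaaabaa$bab
  sorted[7] = ababaaabaa$b
  sorted[8] = baa$bababaaa
  sorted[9] = baaabaa$baba
  sorted[10] = babaaabaa$ba
  sorted[11] = bababaaabaa$
sorted[8] = baa$bababaaa

Answer: baa$bababaaa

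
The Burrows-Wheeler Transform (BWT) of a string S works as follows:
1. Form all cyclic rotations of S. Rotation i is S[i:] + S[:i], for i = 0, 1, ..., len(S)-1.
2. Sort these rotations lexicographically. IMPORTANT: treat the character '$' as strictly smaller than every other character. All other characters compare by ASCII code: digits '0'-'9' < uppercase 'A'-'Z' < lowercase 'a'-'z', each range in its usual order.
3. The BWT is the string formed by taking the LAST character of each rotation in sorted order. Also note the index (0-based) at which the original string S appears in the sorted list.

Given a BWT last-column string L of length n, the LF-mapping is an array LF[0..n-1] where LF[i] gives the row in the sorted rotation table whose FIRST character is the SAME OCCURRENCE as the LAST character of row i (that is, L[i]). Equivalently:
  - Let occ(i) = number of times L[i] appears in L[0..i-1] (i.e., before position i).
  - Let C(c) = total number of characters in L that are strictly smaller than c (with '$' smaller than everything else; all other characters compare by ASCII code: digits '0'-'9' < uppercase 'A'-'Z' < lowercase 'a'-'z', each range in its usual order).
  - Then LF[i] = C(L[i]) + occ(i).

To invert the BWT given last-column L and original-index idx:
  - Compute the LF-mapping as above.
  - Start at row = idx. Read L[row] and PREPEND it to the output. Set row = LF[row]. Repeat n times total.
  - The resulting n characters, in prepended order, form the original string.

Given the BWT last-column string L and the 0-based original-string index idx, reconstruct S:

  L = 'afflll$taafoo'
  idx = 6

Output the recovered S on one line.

LF mapping: 1 4 5 7 8 9 0 12 2 3 6 10 11
Walk LF starting at row 6, prepending L[row]:
  step 1: row=6, L[6]='$', prepend. Next row=LF[6]=0
  step 2: row=0, L[0]='a', prepend. Next row=LF[0]=1
  step 3: row=1, L[1]='f', prepend. Next row=LF[1]=4
  step 4: row=4, L[4]='l', prepend. Next row=LF[4]=8
  step 5: row=8, L[8]='a', prepend. Next row=LF[8]=2
  step 6: row=2, L[2]='f', prepend. Next row=LF[2]=5
  step 7: row=5, L[5]='l', prepend. Next row=LF[5]=9
  step 8: row=9, L[9]='a', prepend. Next row=LF[9]=3
  step 9: row=3, L[3]='l', prepend. Next row=LF[3]=7
  step 10: row=7, L[7]='t', prepend. Next row=LF[7]=12
  step 11: row=12, L[12]='o', prepend. Next row=LF[12]=11
  step 12: row=11, L[11]='o', prepend. Next row=LF[11]=10
  step 13: row=10, L[10]='f', prepend. Next row=LF[10]=6
Reversed output: footlalfalfa$

Answer: footlalfalfa$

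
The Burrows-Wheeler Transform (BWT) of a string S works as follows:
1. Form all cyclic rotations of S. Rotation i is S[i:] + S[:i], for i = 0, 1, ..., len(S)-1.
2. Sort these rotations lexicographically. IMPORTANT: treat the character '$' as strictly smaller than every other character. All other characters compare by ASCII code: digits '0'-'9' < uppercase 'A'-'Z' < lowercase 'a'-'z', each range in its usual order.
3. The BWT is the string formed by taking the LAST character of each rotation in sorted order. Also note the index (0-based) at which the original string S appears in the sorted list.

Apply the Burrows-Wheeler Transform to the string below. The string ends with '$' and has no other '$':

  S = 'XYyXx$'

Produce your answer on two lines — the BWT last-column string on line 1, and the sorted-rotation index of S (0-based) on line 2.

All 6 rotations (rotation i = S[i:]+S[:i]):
  rot[0] = XYyXx$
  rot[1] = YyXx$X
  rot[2] = yXx$XY
  rot[3] = Xx$XYy
  rot[4] = x$XYyX
  rot[5] = $XYyXx
Sorted (with $ < everything):
  sorted[0] = $XYyXx  (last char: 'x')
  sorted[1] = XYyXx$  (last char: '$')
  sorted[2] = Xx$XYy  (last char: 'y')
  sorted[3] = YyXx$X  (last char: 'X')
  sorted[4] = x$XYyX  (last char: 'X')
  sorted[5] = yXx$XY  (last char: 'Y')
Last column: x$yXXY
Original string S is at sorted index 1

Answer: x$yXXY
1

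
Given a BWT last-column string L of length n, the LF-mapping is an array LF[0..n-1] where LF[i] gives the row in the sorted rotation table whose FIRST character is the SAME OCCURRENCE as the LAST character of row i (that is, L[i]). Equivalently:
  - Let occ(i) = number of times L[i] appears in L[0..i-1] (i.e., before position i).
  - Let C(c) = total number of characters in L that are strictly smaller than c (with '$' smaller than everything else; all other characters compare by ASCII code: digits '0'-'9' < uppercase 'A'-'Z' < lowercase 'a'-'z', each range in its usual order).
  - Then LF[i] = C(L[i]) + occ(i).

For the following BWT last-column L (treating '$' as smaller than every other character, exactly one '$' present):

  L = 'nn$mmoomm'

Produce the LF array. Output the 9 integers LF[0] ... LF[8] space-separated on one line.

Answer: 5 6 0 1 2 7 8 3 4

Derivation:
Char counts: '$':1, 'm':4, 'n':2, 'o':2
C (first-col start): C('$')=0, C('m')=1, C('n')=5, C('o')=7
L[0]='n': occ=0, LF[0]=C('n')+0=5+0=5
L[1]='n': occ=1, LF[1]=C('n')+1=5+1=6
L[2]='$': occ=0, LF[2]=C('$')+0=0+0=0
L[3]='m': occ=0, LF[3]=C('m')+0=1+0=1
L[4]='m': occ=1, LF[4]=C('m')+1=1+1=2
L[5]='o': occ=0, LF[5]=C('o')+0=7+0=7
L[6]='o': occ=1, LF[6]=C('o')+1=7+1=8
L[7]='m': occ=2, LF[7]=C('m')+2=1+2=3
L[8]='m': occ=3, LF[8]=C('m')+3=1+3=4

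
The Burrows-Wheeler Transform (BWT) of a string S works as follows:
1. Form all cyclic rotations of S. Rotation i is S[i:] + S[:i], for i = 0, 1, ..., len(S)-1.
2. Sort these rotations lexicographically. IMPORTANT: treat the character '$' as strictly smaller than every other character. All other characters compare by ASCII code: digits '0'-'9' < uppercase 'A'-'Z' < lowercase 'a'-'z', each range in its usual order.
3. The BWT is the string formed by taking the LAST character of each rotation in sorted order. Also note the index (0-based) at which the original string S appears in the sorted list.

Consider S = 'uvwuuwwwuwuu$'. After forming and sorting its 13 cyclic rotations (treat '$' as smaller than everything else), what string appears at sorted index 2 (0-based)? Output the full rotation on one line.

Answer: uu$uvwuuwwwuw

Derivation:
All 13 rotations (rotation i = S[i:]+S[:i]):
  rot[0] = uvwuuwwwuwuu$
  rot[1] = vwuuwwwuwuu$u
  rot[2] = wuuwwwuwuu$uv
  rot[3] = uuwwwuwuu$uvw
  rot[4] = uwwwuwuu$uvwu
  rot[5] = wwwuwuu$uvwuu
  rot[6] = wwuwuu$uvwuuw
  rot[7] = wuwuu$uvwuuww
  rot[8] = uwuu$uvwuuwww
  rot[9] = wuu$uvwuuwwwu
  rot[10] = uu$uvwuuwwwuw
  rot[11] = u$uvwuuwwwuwu
  rot[12] = $uvwuuwwwuwuu
Sorted (with $ < everything):
  sorted[0] = $uvwuuwwwuwuu
  sorted[1] = u$uvwuuwwwuwu
  sorted[2] = uu$uvwuuwwwuw
  sorted[3] = uuwwwuwuu$uvw
  sorted[4] = uvwuuwwwuwuu$
  sorted[5] = uwuu$uvwuuwww
  sorted[6] = uwwwuwuu$uvwu
  sorted[7] = vwuuwwwuwuu$u
  sorted[8] = wuu$uvwuuwwwu
  sorted[9] = wuuwwwuwuu$uv
  sorted[10] = wuwuu$uvwuuww
  sorted[11] = wwuwuu$uvwuuw
  sorted[12] = wwwuwuu$uvwuu
sorted[2] = uu$uvwuuwwwuw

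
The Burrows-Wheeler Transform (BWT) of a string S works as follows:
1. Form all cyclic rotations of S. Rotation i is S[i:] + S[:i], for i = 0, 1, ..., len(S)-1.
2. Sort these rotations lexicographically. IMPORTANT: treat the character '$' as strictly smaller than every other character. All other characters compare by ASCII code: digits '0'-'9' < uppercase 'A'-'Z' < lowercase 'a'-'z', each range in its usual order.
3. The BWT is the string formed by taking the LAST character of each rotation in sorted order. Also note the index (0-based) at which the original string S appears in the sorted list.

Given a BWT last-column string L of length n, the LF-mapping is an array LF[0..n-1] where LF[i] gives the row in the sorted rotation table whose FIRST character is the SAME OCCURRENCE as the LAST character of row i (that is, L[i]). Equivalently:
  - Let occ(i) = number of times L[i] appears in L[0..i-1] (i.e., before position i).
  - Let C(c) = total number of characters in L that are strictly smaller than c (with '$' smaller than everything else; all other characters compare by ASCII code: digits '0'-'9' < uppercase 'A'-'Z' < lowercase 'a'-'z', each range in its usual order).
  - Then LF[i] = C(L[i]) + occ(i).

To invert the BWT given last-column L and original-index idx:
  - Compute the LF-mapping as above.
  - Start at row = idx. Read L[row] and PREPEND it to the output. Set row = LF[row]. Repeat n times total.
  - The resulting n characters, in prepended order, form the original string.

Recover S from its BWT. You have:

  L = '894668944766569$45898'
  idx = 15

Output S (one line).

Answer: 89594464648998576668$

Derivation:
LF mapping: 13 17 1 7 8 14 18 2 3 12 9 10 5 11 19 0 4 6 15 20 16
Walk LF starting at row 15, prepending L[row]:
  step 1: row=15, L[15]='$', prepend. Next row=LF[15]=0
  step 2: row=0, L[0]='8', prepend. Next row=LF[0]=13
  step 3: row=13, L[13]='6', prepend. Next row=LF[13]=11
  step 4: row=11, L[11]='6', prepend. Next row=LF[11]=10
  step 5: row=10, L[10]='6', prepend. Next row=LF[10]=9
  step 6: row=9, L[9]='7', prepend. Next row=LF[9]=12
  step 7: row=12, L[12]='5', prepend. Next row=LF[12]=5
  step 8: row=5, L[5]='8', prepend. Next row=LF[5]=14
  step 9: row=14, L[14]='9', prepend. Next row=LF[14]=19
  step 10: row=19, L[19]='9', prepend. Next row=LF[19]=20
  step 11: row=20, L[20]='8', prepend. Next row=LF[20]=16
  step 12: row=16, L[16]='4', prepend. Next row=LF[16]=4
  step 13: row=4, L[4]='6', prepend. Next row=LF[4]=8
  step 14: row=8, L[8]='4', prepend. Next row=LF[8]=3
  step 15: row=3, L[3]='6', prepend. Next row=LF[3]=7
  step 16: row=7, L[7]='4', prepend. Next row=LF[7]=2
  step 17: row=2, L[2]='4', prepend. Next row=LF[2]=1
  step 18: row=1, L[1]='9', prepend. Next row=LF[1]=17
  step 19: row=17, L[17]='5', prepend. Next row=LF[17]=6
  step 20: row=6, L[6]='9', prepend. Next row=LF[6]=18
  step 21: row=18, L[18]='8', prepend. Next row=LF[18]=15
Reversed output: 89594464648998576668$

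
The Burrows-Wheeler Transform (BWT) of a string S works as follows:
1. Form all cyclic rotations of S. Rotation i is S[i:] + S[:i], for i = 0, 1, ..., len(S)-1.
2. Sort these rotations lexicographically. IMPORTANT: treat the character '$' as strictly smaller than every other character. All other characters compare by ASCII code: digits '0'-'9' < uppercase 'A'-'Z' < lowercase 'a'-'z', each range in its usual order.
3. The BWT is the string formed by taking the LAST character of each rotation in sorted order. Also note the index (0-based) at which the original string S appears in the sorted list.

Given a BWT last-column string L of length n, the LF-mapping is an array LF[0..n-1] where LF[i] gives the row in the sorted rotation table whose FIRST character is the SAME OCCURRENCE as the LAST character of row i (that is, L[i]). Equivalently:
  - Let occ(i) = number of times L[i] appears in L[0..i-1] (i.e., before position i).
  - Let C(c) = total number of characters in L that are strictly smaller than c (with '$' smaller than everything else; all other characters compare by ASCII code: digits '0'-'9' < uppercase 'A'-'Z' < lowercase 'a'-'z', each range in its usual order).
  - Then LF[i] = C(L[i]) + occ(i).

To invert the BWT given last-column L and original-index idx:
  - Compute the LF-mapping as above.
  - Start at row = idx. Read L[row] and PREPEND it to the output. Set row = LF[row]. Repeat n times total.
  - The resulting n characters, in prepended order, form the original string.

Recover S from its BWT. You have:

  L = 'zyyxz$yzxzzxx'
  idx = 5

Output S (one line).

LF mapping: 8 5 6 1 9 0 7 10 2 11 12 3 4
Walk LF starting at row 5, prepending L[row]:
  step 1: row=5, L[5]='$', prepend. Next row=LF[5]=0
  step 2: row=0, L[0]='z', prepend. Next row=LF[0]=8
  step 3: row=8, L[8]='x', prepend. Next row=LF[8]=2
  step 4: row=2, L[2]='y', prepend. Next row=LF[2]=6
  step 5: row=6, L[6]='y', prepend. Next row=LF[6]=7
  step 6: row=7, L[7]='z', prepend. Next row=LF[7]=10
  step 7: row=10, L[10]='z', prepend. Next row=LF[10]=12
  step 8: row=12, L[12]='x', prepend. Next row=LF[12]=4
  step 9: row=4, L[4]='z', prepend. Next row=LF[4]=9
  step 10: row=9, L[9]='z', prepend. Next row=LF[9]=11
  step 11: row=11, L[11]='x', prepend. Next row=LF[11]=3
  step 12: row=3, L[3]='x', prepend. Next row=LF[3]=1
  step 13: row=1, L[1]='y', prepend. Next row=LF[1]=5
Reversed output: yxxzzxzzyyxz$

Answer: yxxzzxzzyyxz$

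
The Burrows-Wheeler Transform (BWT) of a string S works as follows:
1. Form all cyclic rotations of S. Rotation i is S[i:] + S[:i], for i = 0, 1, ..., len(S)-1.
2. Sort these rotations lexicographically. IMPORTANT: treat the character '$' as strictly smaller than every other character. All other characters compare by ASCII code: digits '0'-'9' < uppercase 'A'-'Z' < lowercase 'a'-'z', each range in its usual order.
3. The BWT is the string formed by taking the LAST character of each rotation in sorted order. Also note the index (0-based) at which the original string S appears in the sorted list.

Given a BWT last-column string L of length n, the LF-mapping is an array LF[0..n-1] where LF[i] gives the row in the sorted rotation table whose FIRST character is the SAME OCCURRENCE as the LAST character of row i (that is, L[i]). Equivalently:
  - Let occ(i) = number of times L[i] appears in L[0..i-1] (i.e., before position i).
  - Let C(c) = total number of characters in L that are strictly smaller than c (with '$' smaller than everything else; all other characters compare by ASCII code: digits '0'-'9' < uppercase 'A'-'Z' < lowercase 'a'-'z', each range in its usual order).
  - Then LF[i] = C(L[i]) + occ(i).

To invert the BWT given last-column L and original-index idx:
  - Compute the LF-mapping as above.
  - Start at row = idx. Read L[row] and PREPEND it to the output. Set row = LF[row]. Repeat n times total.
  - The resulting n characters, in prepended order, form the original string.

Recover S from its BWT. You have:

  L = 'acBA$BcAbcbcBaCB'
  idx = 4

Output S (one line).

LF mapping: 8 12 3 1 0 4 13 2 10 14 11 15 5 9 7 6
Walk LF starting at row 4, prepending L[row]:
  step 1: row=4, L[4]='$', prepend. Next row=LF[4]=0
  step 2: row=0, L[0]='a', prepend. Next row=LF[0]=8
  step 3: row=8, L[8]='b', prepend. Next row=LF[8]=10
  step 4: row=10, L[10]='b', prepend. Next row=LF[10]=11
  step 5: row=11, L[11]='c', prepend. Next row=LF[11]=15
  step 6: row=15, L[15]='B', prepend. Next row=LF[15]=6
  step 7: row=6, L[6]='c', prepend. Next row=LF[6]=13
  step 8: row=13, L[13]='a', prepend. Next row=LF[13]=9
  step 9: row=9, L[9]='c', prepend. Next row=LF[9]=14
  step 10: row=14, L[14]='C', prepend. Next row=LF[14]=7
  step 11: row=7, L[7]='A', prepend. Next row=LF[7]=2
  step 12: row=2, L[2]='B', prepend. Next row=LF[2]=3
  step 13: row=3, L[3]='A', prepend. Next row=LF[3]=1
  step 14: row=1, L[1]='c', prepend. Next row=LF[1]=12
  step 15: row=12, L[12]='B', prepend. Next row=LF[12]=5
  step 16: row=5, L[5]='B', prepend. Next row=LF[5]=4
Reversed output: BBcABACcacBcbba$

Answer: BBcABACcacBcbba$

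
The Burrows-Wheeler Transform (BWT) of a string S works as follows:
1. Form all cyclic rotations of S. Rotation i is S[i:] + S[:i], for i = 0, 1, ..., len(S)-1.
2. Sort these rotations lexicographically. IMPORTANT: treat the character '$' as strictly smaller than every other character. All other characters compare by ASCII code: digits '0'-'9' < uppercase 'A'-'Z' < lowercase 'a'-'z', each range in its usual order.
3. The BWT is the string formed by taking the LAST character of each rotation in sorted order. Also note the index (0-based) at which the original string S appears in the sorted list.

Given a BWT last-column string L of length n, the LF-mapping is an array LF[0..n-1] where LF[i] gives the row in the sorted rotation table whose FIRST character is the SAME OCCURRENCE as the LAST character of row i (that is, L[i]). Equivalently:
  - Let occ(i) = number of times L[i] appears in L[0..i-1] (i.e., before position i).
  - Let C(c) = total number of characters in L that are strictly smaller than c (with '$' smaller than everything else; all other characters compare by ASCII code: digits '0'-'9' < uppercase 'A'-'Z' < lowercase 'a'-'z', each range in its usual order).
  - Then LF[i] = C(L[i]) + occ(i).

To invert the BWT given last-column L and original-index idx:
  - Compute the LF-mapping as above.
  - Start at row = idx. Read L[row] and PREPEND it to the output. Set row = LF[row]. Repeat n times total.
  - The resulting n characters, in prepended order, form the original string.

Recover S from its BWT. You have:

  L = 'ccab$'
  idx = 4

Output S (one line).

Answer: cabc$

Derivation:
LF mapping: 3 4 1 2 0
Walk LF starting at row 4, prepending L[row]:
  step 1: row=4, L[4]='$', prepend. Next row=LF[4]=0
  step 2: row=0, L[0]='c', prepend. Next row=LF[0]=3
  step 3: row=3, L[3]='b', prepend. Next row=LF[3]=2
  step 4: row=2, L[2]='a', prepend. Next row=LF[2]=1
  step 5: row=1, L[1]='c', prepend. Next row=LF[1]=4
Reversed output: cabc$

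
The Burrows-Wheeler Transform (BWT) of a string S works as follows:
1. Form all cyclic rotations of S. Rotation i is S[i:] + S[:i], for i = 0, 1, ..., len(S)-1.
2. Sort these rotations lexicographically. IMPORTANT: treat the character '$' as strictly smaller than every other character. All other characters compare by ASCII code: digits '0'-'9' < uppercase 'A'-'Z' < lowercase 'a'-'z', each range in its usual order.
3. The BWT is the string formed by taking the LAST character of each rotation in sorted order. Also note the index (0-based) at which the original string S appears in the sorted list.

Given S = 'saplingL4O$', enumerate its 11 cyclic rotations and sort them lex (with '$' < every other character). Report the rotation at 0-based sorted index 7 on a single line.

All 11 rotations (rotation i = S[i:]+S[:i]):
  rot[0] = saplingL4O$
  rot[1] = aplingL4O$s
  rot[2] = plingL4O$sa
  rot[3] = lingL4O$sap
  rot[4] = ingL4O$sapl
  rot[5] = ngL4O$sapli
  rot[6] = gL4O$saplin
  rot[7] = L4O$sapling
  rot[8] = 4O$saplingL
  rot[9] = O$saplingL4
  rot[10] = $saplingL4O
Sorted (with $ < everything):
  sorted[0] = $saplingL4O
  sorted[1] = 4O$saplingL
  sorted[2] = L4O$sapling
  sorted[3] = O$saplingL4
  sorted[4] = aplingL4O$s
  sorted[5] = gL4O$saplin
  sorted[6] = ingL4O$sapl
  sorted[7] = lingL4O$sap
  sorted[8] = ngL4O$sapli
  sorted[9] = plingL4O$sa
  sorted[10] = saplingL4O$
sorted[7] = lingL4O$sap

Answer: lingL4O$sap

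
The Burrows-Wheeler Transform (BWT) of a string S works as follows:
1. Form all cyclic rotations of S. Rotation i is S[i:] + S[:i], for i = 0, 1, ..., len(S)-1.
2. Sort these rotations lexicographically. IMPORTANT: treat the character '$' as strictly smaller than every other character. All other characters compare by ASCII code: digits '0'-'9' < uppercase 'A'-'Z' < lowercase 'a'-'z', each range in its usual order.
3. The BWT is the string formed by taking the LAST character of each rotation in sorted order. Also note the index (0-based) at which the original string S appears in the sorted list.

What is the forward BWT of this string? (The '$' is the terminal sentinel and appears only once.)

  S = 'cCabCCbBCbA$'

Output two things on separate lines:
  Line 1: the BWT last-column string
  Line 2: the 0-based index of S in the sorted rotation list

All 12 rotations (rotation i = S[i:]+S[:i]):
  rot[0] = cCabCCbBCbA$
  rot[1] = CabCCbBCbA$c
  rot[2] = abCCbBCbA$cC
  rot[3] = bCCbBCbA$cCa
  rot[4] = CCbBCbA$cCab
  rot[5] = CbBCbA$cCabC
  rot[6] = bBCbA$cCabCC
  rot[7] = BCbA$cCabCCb
  rot[8] = CbA$cCabCCbB
  rot[9] = bA$cCabCCbBC
  rot[10] = A$cCabCCbBCb
  rot[11] = $cCabCCbBCbA
Sorted (with $ < everything):
  sorted[0] = $cCabCCbBCbA  (last char: 'A')
  sorted[1] = A$cCabCCbBCb  (last char: 'b')
  sorted[2] = BCbA$cCabCCb  (last char: 'b')
  sorted[3] = CCbBCbA$cCab  (last char: 'b')
  sorted[4] = CabCCbBCbA$c  (last char: 'c')
  sorted[5] = CbA$cCabCCbB  (last char: 'B')
  sorted[6] = CbBCbA$cCabC  (last char: 'C')
  sorted[7] = abCCbBCbA$cC  (last char: 'C')
  sorted[8] = bA$cCabCCbBC  (last char: 'C')
  sorted[9] = bBCbA$cCabCC  (last char: 'C')
  sorted[10] = bCCbBCbA$cCa  (last char: 'a')
  sorted[11] = cCabCCbBCbA$  (last char: '$')
Last column: AbbbcBCCCCa$
Original string S is at sorted index 11

Answer: AbbbcBCCCCa$
11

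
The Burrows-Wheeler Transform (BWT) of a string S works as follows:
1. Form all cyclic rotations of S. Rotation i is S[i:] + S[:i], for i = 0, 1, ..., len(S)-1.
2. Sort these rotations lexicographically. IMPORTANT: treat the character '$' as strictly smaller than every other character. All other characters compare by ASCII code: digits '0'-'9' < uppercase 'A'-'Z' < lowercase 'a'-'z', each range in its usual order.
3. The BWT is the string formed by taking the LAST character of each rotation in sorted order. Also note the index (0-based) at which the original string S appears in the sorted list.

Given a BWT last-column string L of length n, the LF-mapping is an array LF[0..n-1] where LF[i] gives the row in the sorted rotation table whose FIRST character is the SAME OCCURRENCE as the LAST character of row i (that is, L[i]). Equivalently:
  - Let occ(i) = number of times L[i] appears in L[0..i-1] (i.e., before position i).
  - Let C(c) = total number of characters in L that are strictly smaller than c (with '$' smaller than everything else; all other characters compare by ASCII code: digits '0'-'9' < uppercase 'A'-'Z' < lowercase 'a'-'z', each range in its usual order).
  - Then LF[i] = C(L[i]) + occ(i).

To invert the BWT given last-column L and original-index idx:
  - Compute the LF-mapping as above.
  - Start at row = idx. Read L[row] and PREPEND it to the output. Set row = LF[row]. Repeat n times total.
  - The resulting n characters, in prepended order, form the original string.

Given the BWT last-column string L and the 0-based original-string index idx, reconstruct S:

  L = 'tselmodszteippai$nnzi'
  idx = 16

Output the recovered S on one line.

Answer: sizzledisappointment$

Derivation:
LF mapping: 17 15 3 8 9 12 2 16 19 18 4 5 13 14 1 6 0 10 11 20 7
Walk LF starting at row 16, prepending L[row]:
  step 1: row=16, L[16]='$', prepend. Next row=LF[16]=0
  step 2: row=0, L[0]='t', prepend. Next row=LF[0]=17
  step 3: row=17, L[17]='n', prepend. Next row=LF[17]=10
  step 4: row=10, L[10]='e', prepend. Next row=LF[10]=4
  step 5: row=4, L[4]='m', prepend. Next row=LF[4]=9
  step 6: row=9, L[9]='t', prepend. Next row=LF[9]=18
  step 7: row=18, L[18]='n', prepend. Next row=LF[18]=11
  step 8: row=11, L[11]='i', prepend. Next row=LF[11]=5
  step 9: row=5, L[5]='o', prepend. Next row=LF[5]=12
  step 10: row=12, L[12]='p', prepend. Next row=LF[12]=13
  step 11: row=13, L[13]='p', prepend. Next row=LF[13]=14
  step 12: row=14, L[14]='a', prepend. Next row=LF[14]=1
  step 13: row=1, L[1]='s', prepend. Next row=LF[1]=15
  step 14: row=15, L[15]='i', prepend. Next row=LF[15]=6
  step 15: row=6, L[6]='d', prepend. Next row=LF[6]=2
  step 16: row=2, L[2]='e', prepend. Next row=LF[2]=3
  step 17: row=3, L[3]='l', prepend. Next row=LF[3]=8
  step 18: row=8, L[8]='z', prepend. Next row=LF[8]=19
  step 19: row=19, L[19]='z', prepend. Next row=LF[19]=20
  step 20: row=20, L[20]='i', prepend. Next row=LF[20]=7
  step 21: row=7, L[7]='s', prepend. Next row=LF[7]=16
Reversed output: sizzledisappointment$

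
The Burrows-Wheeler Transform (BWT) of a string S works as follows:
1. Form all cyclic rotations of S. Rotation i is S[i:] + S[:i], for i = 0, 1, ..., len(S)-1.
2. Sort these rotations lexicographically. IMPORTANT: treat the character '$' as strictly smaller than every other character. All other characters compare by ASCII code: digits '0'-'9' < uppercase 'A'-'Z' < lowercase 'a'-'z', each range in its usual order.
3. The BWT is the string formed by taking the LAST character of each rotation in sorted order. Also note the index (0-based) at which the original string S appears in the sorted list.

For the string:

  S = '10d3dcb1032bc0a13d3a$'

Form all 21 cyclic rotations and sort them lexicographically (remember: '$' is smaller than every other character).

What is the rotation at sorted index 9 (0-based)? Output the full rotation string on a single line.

Answer: 3a$10d3dcb1032bc0a13d

Derivation:
All 21 rotations (rotation i = S[i:]+S[:i]):
  rot[0] = 10d3dcb1032bc0a13d3a$
  rot[1] = 0d3dcb1032bc0a13d3a$1
  rot[2] = d3dcb1032bc0a13d3a$10
  rot[3] = 3dcb1032bc0a13d3a$10d
  rot[4] = dcb1032bc0a13d3a$10d3
  rot[5] = cb1032bc0a13d3a$10d3d
  rot[6] = b1032bc0a13d3a$10d3dc
  rot[7] = 1032bc0a13d3a$10d3dcb
  rot[8] = 032bc0a13d3a$10d3dcb1
  rot[9] = 32bc0a13d3a$10d3dcb10
  rot[10] = 2bc0a13d3a$10d3dcb103
  rot[11] = bc0a13d3a$10d3dcb1032
  rot[12] = c0a13d3a$10d3dcb1032b
  rot[13] = 0a13d3a$10d3dcb1032bc
  rot[14] = a13d3a$10d3dcb1032bc0
  rot[15] = 13d3a$10d3dcb1032bc0a
  rot[16] = 3d3a$10d3dcb1032bc0a1
  rot[17] = d3a$10d3dcb1032bc0a13
  rot[18] = 3a$10d3dcb1032bc0a13d
  rot[19] = a$10d3dcb1032bc0a13d3
  rot[20] = $10d3dcb1032bc0a13d3a
Sorted (with $ < everything):
  sorted[0] = $10d3dcb1032bc0a13d3a
  sorted[1] = 032bc0a13d3a$10d3dcb1
  sorted[2] = 0a13d3a$10d3dcb1032bc
  sorted[3] = 0d3dcb1032bc0a13d3a$1
  sorted[4] = 1032bc0a13d3a$10d3dcb
  sorted[5] = 10d3dcb1032bc0a13d3a$
  sorted[6] = 13d3a$10d3dcb1032bc0a
  sorted[7] = 2bc0a13d3a$10d3dcb103
  sorted[8] = 32bc0a13d3a$10d3dcb10
  sorted[9] = 3a$10d3dcb1032bc0a13d
  sorted[10] = 3d3a$10d3dcb1032bc0a1
  sorted[11] = 3dcb1032bc0a13d3a$10d
  sorted[12] = a$10d3dcb1032bc0a13d3
  sorted[13] = a13d3a$10d3dcb1032bc0
  sorted[14] = b1032bc0a13d3a$10d3dc
  sorted[15] = bc0a13d3a$10d3dcb1032
  sorted[16] = c0a13d3a$10d3dcb1032b
  sorted[17] = cb1032bc0a13d3a$10d3d
  sorted[18] = d3a$10d3dcb1032bc0a13
  sorted[19] = d3dcb1032bc0a13d3a$10
  sorted[20] = dcb1032bc0a13d3a$10d3
sorted[9] = 3a$10d3dcb1032bc0a13d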